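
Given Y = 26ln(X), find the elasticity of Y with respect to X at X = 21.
Elasticity = 1/ln(21) ≈ 0.3285

Elasticity = (dY/dX) · (X/Y)

dY/dX = 26/X
At X = 21: dY/dX = 26/21, Y = 26·ln(21)

Elasticity = (26/21) · (21 / (26·ln(21))) = 1/ln(21) ≈ 0.3285

Interpretation: for a small percentage change in X, the percentage change in Y is approximately 0.33 times as large.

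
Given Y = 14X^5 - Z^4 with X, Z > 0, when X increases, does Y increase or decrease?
Y increases

Taking the partial derivative:
∂Y/∂X = 70X^4

∂Y/∂X = 70X^4 > 0 (assuming positive values)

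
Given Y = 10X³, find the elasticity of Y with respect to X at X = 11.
Elasticity = 3

Elasticity = (dY/dX) · (X/Y)

dY/dX = 30·X²
At X = 11: dY/dX = 3630, Y = 13310

Elasticity = 3630 · (11 / 13310) = 3

Interpretation: for a small percentage change in X, the percentage change in Y is approximately 3.00 times as large.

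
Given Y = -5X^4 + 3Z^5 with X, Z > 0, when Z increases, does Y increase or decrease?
Y increases

Taking the partial derivative:
∂Y/∂Z = 15Z^4

∂Y/∂Z = 15Z^4 > 0 (assuming positive values)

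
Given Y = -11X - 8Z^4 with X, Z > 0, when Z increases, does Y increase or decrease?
Y decreases

Taking the partial derivative:
∂Y/∂Z = -32Z^3

∂Y/∂Z = -32Z^3 < 0 (assuming positive values)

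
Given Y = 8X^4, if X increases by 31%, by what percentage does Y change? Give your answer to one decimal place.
194.5%

For Y = 8X^4:
If X → X(1 + 0.31)
Then Y → Y · (1 + 0.31)^4
     ≈ Y · 2.9450

Percentage change = ((1 + 0.31)^4 − 1) × 100% ≈ 194.5%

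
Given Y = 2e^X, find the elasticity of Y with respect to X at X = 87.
Elasticity = 87

Elasticity = (dY/dX) · (X/Y)

dY/dX = 2·e^X
At X = 87: dY/dX = 2·e^87, Y = 2·e^87

Elasticity = (2·e^87) · (87 / (2·e^87)) = 87

Interpretation: for a small percentage change in X, the percentage change in Y is approximately 87.00 times as large.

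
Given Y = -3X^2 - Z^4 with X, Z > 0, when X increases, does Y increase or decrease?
Y decreases

Taking the partial derivative:
∂Y/∂X = -6X

∂Y/∂X = -6X < 0 (assuming positive values)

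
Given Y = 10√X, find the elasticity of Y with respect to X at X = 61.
Elasticity = 1/2

Elasticity = (dY/dX) · (X/Y)

dY/dX = 5/√X
At X = 61: dY/dX = 5·√61/61, Y = 10·√61

Elasticity = (5·√61/61) · (61 / (10·√61)) = 1/2

Interpretation: for a small percentage change in X, the percentage change in Y is approximately 0.50 times as large.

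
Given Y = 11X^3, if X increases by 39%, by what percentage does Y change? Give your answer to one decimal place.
168.6%

For Y = 11X^3:
If X → X(1 + 0.39)
Then Y → Y · (1 + 0.39)^3
     ≈ Y · 2.6856

Percentage change = ((1 + 0.39)^3 − 1) × 100% ≈ 168.6%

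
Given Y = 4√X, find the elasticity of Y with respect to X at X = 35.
Elasticity = 1/2

Elasticity = (dY/dX) · (X/Y)

dY/dX = 2/√X
At X = 35: dY/dX = 2·√35/35, Y = 4·√35

Elasticity = (2·√35/35) · (35 / (4·√35)) = 1/2

Interpretation: for a small percentage change in X, the percentage change in Y is approximately 0.50 times as large.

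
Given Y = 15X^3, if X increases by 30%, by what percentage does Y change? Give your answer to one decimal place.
119.7%

For Y = 15X^3:
If X → X(1 + 0.3)
Then Y → Y · (1 + 0.3)^3
     = Y · 2.1970

Percentage change = ((1 + 0.3)^3 − 1) × 100% = 119.7%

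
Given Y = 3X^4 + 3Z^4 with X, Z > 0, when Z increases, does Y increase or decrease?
Y increases

Taking the partial derivative:
∂Y/∂Z = 12Z^3

∂Y/∂Z = 12Z^3 > 0 (assuming positive values)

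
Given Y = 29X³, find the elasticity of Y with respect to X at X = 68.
Elasticity = 3

Elasticity = (dY/dX) · (X/Y)

dY/dX = 87·X²
At X = 68: dY/dX = 402288, Y = 9118528

Elasticity = 402288 · (68 / 9118528) = 3

Interpretation: for a small percentage change in X, the percentage change in Y is approximately 3.00 times as large.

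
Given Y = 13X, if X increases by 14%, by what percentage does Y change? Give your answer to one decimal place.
14.0%

For Y = 13X:
If X → X(1 + 0.14)
Then Y → Y · (1 + 0.14)^1
     = Y · 1.1400

Percentage change = ((1 + 0.14)^1 − 1) × 100% = 14.0%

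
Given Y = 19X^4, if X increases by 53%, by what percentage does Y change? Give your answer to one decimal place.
448.0%

For Y = 19X^4:
If X → X(1 + 0.53)
Then Y → Y · (1 + 0.53)^4
     ≈ Y · 5.4798

Percentage change = ((1 + 0.53)^4 − 1) × 100% ≈ 448.0%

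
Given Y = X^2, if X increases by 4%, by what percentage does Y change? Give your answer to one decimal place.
8.2%

For Y = X^2:
If X → X(1 + 0.04)
Then Y → Y · (1 + 0.04)^2
     = Y · 1.0816

Percentage change = ((1 + 0.04)^2 − 1) × 100% ≈ 8.2%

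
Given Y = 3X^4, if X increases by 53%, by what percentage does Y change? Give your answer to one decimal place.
448.0%

For Y = 3X^4:
If X → X(1 + 0.53)
Then Y → Y · (1 + 0.53)^4
     ≈ Y · 5.4798

Percentage change = ((1 + 0.53)^4 − 1) × 100% ≈ 448.0%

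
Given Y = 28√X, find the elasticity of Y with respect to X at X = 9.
Elasticity = 1/2

Elasticity = (dY/dX) · (X/Y)

dY/dX = 14/√X
At X = 9: dY/dX = 14/3, Y = 84

Elasticity = (14/3) · (9 / 84) = 1/2

Interpretation: for a small percentage change in X, the percentage change in Y is approximately 0.50 times as large.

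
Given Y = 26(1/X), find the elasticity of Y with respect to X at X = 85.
Elasticity = -1

Elasticity = (dY/dX) · (X/Y)

dY/dX = -26/X²
At X = 85: dY/dX = -26/7225, Y = 26/85

Elasticity = (-26/7225) · (85 / (26/85)) = -1

Interpretation: for a small percentage change in X, the percentage change in Y is approximately -1.00 times as large.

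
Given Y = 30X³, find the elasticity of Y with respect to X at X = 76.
Elasticity = 3

Elasticity = (dY/dX) · (X/Y)

dY/dX = 90·X²
At X = 76: dY/dX = 519840, Y = 13169280

Elasticity = 519840 · (76 / 13169280) = 3

Interpretation: for a small percentage change in X, the percentage change in Y is approximately 3.00 times as large.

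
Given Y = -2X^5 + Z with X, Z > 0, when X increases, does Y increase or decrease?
Y decreases

Taking the partial derivative:
∂Y/∂X = -10X^4

∂Y/∂X = -10X^4 < 0 (assuming positive values)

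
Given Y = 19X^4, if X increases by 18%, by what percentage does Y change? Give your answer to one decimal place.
93.9%

For Y = 19X^4:
If X → X(1 + 0.18)
Then Y → Y · (1 + 0.18)^4
     ≈ Y · 1.9388

Percentage change = ((1 + 0.18)^4 − 1) × 100% ≈ 93.9%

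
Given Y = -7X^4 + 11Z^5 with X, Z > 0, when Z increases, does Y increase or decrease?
Y increases

Taking the partial derivative:
∂Y/∂Z = 55Z^4

∂Y/∂Z = 55Z^4 > 0 (assuming positive values)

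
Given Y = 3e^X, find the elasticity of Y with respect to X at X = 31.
Elasticity = 31

Elasticity = (dY/dX) · (X/Y)

dY/dX = 3·e^X
At X = 31: dY/dX = 3·e^31, Y = 3·e^31

Elasticity = (3·e^31) · (31 / (3·e^31)) = 31

Interpretation: for a small percentage change in X, the percentage change in Y is approximately 31.00 times as large.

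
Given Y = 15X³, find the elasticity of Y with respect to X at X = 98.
Elasticity = 3

Elasticity = (dY/dX) · (X/Y)

dY/dX = 45·X²
At X = 98: dY/dX = 432180, Y = 14117880

Elasticity = 432180 · (98 / 14117880) = 3

Interpretation: for a small percentage change in X, the percentage change in Y is approximately 3.00 times as large.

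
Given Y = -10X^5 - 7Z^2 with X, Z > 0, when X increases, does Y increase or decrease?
Y decreases

Taking the partial derivative:
∂Y/∂X = -50X^4

∂Y/∂X = -50X^4 < 0 (assuming positive values)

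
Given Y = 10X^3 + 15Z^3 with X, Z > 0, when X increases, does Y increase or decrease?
Y increases

Taking the partial derivative:
∂Y/∂X = 30X^2

∂Y/∂X = 30X^2 > 0 (assuming positive values)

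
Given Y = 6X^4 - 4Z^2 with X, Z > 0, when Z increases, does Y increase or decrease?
Y decreases

Taking the partial derivative:
∂Y/∂Z = -8Z

∂Y/∂Z = -8Z < 0 (assuming positive values)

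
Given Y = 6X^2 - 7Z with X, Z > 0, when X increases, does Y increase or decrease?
Y increases

Taking the partial derivative:
∂Y/∂X = 12X

∂Y/∂X = 12X > 0 (assuming positive values)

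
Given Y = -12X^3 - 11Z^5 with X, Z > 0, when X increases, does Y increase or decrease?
Y decreases

Taking the partial derivative:
∂Y/∂X = -36X^2

∂Y/∂X = -36X^2 < 0 (assuming positive values)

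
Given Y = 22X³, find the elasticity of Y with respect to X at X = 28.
Elasticity = 3

Elasticity = (dY/dX) · (X/Y)

dY/dX = 66·X²
At X = 28: dY/dX = 51744, Y = 482944

Elasticity = 51744 · (28 / 482944) = 3

Interpretation: for a small percentage change in X, the percentage change in Y is approximately 3.00 times as large.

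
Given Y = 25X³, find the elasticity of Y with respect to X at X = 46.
Elasticity = 3

Elasticity = (dY/dX) · (X/Y)

dY/dX = 75·X²
At X = 46: dY/dX = 158700, Y = 2433400

Elasticity = 158700 · (46 / 2433400) = 3

Interpretation: for a small percentage change in X, the percentage change in Y is approximately 3.00 times as large.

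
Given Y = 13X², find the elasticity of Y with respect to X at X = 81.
Elasticity = 2

Elasticity = (dY/dX) · (X/Y)

dY/dX = 26·X
At X = 81: dY/dX = 2106, Y = 85293

Elasticity = 2106 · (81 / 85293) = 2

Interpretation: for a small percentage change in X, the percentage change in Y is approximately 2.00 times as large.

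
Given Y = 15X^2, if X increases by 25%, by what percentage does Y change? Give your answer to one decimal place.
56.3%

For Y = 15X^2:
If X → X(1 + 0.25)
Then Y → Y · (1 + 0.25)^2
     = Y · 1.5625

Percentage change = ((1 + 0.25)^2 − 1) × 100% ≈ 56.3%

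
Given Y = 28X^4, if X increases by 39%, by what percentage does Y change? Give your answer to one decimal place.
273.3%

For Y = 28X^4:
If X → X(1 + 0.39)
Then Y → Y · (1 + 0.39)^4
     ≈ Y · 3.7330

Percentage change = ((1 + 0.39)^4 − 1) × 100% ≈ 273.3%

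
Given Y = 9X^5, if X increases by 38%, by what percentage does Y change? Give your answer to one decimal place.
400.5%

For Y = 9X^5:
If X → X(1 + 0.38)
Then Y → Y · (1 + 0.38)^5
     ≈ Y · 5.0049

Percentage change = ((1 + 0.38)^5 − 1) × 100% ≈ 400.5%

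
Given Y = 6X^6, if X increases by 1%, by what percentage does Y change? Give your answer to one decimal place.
6.2%

For Y = 6X^6:
If X → X(1 + 0.01)
Then Y → Y · (1 + 0.01)^6
     ≈ Y · 1.0615

Percentage change = ((1 + 0.01)^6 − 1) × 100% ≈ 6.2%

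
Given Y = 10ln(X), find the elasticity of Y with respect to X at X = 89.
Elasticity = 1/ln(89) ≈ 0.2228

Elasticity = (dY/dX) · (X/Y)

dY/dX = 10/X
At X = 89: dY/dX = 10/89, Y = 10·ln(89)

Elasticity = (10/89) · (89 / (10·ln(89))) = 1/ln(89) ≈ 0.2228

Interpretation: for a small percentage change in X, the percentage change in Y is approximately 0.22 times as large.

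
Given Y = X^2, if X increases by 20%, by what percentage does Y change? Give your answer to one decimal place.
44.0%

For Y = X^2:
If X → X(1 + 0.2)
Then Y → Y · (1 + 0.2)^2
     = Y · 1.4400

Percentage change = ((1 + 0.2)^2 − 1) × 100% = 44.0%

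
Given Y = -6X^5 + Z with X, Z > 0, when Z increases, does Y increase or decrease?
Y increases

Taking the partial derivative:
∂Y/∂Z = 1

∂Y/∂Z = 1 > 0 (assuming positive values)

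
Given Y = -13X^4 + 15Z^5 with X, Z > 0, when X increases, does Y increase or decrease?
Y decreases

Taking the partial derivative:
∂Y/∂X = -52X^3

∂Y/∂X = -52X^3 < 0 (assuming positive values)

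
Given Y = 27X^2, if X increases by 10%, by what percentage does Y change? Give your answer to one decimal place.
21.0%

For Y = 27X^2:
If X → X(1 + 0.1)
Then Y → Y · (1 + 0.1)^2
     = Y · 1.2100

Percentage change = ((1 + 0.1)^2 − 1) × 100% = 21.0%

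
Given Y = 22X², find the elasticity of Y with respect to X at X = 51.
Elasticity = 2

Elasticity = (dY/dX) · (X/Y)

dY/dX = 44·X
At X = 51: dY/dX = 2244, Y = 57222

Elasticity = 2244 · (51 / 57222) = 2

Interpretation: for a small percentage change in X, the percentage change in Y is approximately 2.00 times as large.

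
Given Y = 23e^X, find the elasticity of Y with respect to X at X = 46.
Elasticity = 46

Elasticity = (dY/dX) · (X/Y)

dY/dX = 23·e^X
At X = 46: dY/dX = 23·e^46, Y = 23·e^46

Elasticity = (23·e^46) · (46 / (23·e^46)) = 46

Interpretation: for a small percentage change in X, the percentage change in Y is approximately 46.00 times as large.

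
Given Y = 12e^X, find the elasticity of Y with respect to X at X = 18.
Elasticity = 18

Elasticity = (dY/dX) · (X/Y)

dY/dX = 12·e^X
At X = 18: dY/dX = 12·e^18, Y = 12·e^18

Elasticity = (12·e^18) · (18 / (12·e^18)) = 18

Interpretation: for a small percentage change in X, the percentage change in Y is approximately 18.00 times as large.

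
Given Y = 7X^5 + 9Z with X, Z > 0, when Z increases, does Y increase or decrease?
Y increases

Taking the partial derivative:
∂Y/∂Z = 9

∂Y/∂Z = 9 > 0 (assuming positive values)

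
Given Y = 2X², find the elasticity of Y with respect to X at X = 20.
Elasticity = 2

Elasticity = (dY/dX) · (X/Y)

dY/dX = 4·X
At X = 20: dY/dX = 80, Y = 800

Elasticity = 80 · (20 / 800) = 2

Interpretation: for a small percentage change in X, the percentage change in Y is approximately 2.00 times as large.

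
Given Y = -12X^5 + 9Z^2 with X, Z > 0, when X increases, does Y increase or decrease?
Y decreases

Taking the partial derivative:
∂Y/∂X = -60X^4

∂Y/∂X = -60X^4 < 0 (assuming positive values)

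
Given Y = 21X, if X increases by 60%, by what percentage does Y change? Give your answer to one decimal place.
60.0%

For Y = 21X:
If X → X(1 + 0.6)
Then Y → Y · (1 + 0.6)^1
     = Y · 1.6000

Percentage change = ((1 + 0.6)^1 − 1) × 100% = 60.0%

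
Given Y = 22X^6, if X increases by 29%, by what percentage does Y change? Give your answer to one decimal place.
360.8%

For Y = 22X^6:
If X → X(1 + 0.29)
Then Y → Y · (1 + 0.29)^6
     ≈ Y · 4.6083

Percentage change = ((1 + 0.29)^6 − 1) × 100% ≈ 360.8%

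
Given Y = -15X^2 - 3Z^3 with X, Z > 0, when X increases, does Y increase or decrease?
Y decreases

Taking the partial derivative:
∂Y/∂X = -30X

∂Y/∂X = -30X < 0 (assuming positive values)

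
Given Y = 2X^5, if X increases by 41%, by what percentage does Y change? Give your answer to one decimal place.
457.3%

For Y = 2X^5:
If X → X(1 + 0.41)
Then Y → Y · (1 + 0.41)^5
     ≈ Y · 5.5731

Percentage change = ((1 + 0.41)^5 − 1) × 100% ≈ 457.3%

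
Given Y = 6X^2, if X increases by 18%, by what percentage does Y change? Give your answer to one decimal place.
39.2%

For Y = 6X^2:
If X → X(1 + 0.18)
Then Y → Y · (1 + 0.18)^2
     = Y · 1.3924

Percentage change = ((1 + 0.18)^2 − 1) × 100% ≈ 39.2%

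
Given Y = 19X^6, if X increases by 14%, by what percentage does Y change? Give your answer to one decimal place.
119.5%

For Y = 19X^6:
If X → X(1 + 0.14)
Then Y → Y · (1 + 0.14)^6
     ≈ Y · 2.1950

Percentage change = ((1 + 0.14)^6 − 1) × 100% ≈ 119.5%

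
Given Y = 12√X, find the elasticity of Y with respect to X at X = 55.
Elasticity = 1/2

Elasticity = (dY/dX) · (X/Y)

dY/dX = 6/√X
At X = 55: dY/dX = 6·√55/55, Y = 12·√55

Elasticity = (6·√55/55) · (55 / (12·√55)) = 1/2

Interpretation: for a small percentage change in X, the percentage change in Y is approximately 0.50 times as large.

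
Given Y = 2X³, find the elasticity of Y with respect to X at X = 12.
Elasticity = 3

Elasticity = (dY/dX) · (X/Y)

dY/dX = 6·X²
At X = 12: dY/dX = 864, Y = 3456

Elasticity = 864 · (12 / 3456) = 3

Interpretation: for a small percentage change in X, the percentage change in Y is approximately 3.00 times as large.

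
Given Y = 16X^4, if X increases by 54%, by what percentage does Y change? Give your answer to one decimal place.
462.4%

For Y = 16X^4:
If X → X(1 + 0.54)
Then Y → Y · (1 + 0.54)^4
     ≈ Y · 5.6245

Percentage change = ((1 + 0.54)^4 − 1) × 100% ≈ 462.4%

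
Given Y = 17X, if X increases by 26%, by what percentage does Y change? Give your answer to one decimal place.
26.0%

For Y = 17X:
If X → X(1 + 0.26)
Then Y → Y · (1 + 0.26)^1
     = Y · 1.2600

Percentage change = ((1 + 0.26)^1 − 1) × 100% = 26.0%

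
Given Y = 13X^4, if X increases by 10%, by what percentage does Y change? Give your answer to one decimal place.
46.4%

For Y = 13X^4:
If X → X(1 + 0.1)
Then Y → Y · (1 + 0.1)^4
     = Y · 1.4641

Percentage change = ((1 + 0.1)^4 − 1) × 100% ≈ 46.4%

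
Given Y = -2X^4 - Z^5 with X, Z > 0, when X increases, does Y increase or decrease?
Y decreases

Taking the partial derivative:
∂Y/∂X = -8X^3

∂Y/∂X = -8X^3 < 0 (assuming positive values)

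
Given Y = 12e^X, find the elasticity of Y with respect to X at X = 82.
Elasticity = 82

Elasticity = (dY/dX) · (X/Y)

dY/dX = 12·e^X
At X = 82: dY/dX = 12·e^82, Y = 12·e^82

Elasticity = (12·e^82) · (82 / (12·e^82)) = 82

Interpretation: for a small percentage change in X, the percentage change in Y is approximately 82.00 times as large.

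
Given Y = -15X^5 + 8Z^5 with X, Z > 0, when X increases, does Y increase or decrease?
Y decreases

Taking the partial derivative:
∂Y/∂X = -75X^4

∂Y/∂X = -75X^4 < 0 (assuming positive values)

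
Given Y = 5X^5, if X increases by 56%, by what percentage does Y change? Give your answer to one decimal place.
823.9%

For Y = 5X^5:
If X → X(1 + 0.56)
Then Y → Y · (1 + 0.56)^5
     ≈ Y · 9.2390

Percentage change = ((1 + 0.56)^5 − 1) × 100% ≈ 823.9%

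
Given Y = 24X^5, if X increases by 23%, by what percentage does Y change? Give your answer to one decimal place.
181.5%

For Y = 24X^5:
If X → X(1 + 0.23)
Then Y → Y · (1 + 0.23)^5
     ≈ Y · 2.8153

Percentage change = ((1 + 0.23)^5 − 1) × 100% ≈ 181.5%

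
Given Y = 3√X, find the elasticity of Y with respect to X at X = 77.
Elasticity = 1/2

Elasticity = (dY/dX) · (X/Y)

dY/dX = 3/(2·√X)
At X = 77: dY/dX = 3·√77/154, Y = 3·√77

Elasticity = (3·√77/154) · (77 / (3·√77)) = 1/2

Interpretation: for a small percentage change in X, the percentage change in Y is approximately 0.50 times as large.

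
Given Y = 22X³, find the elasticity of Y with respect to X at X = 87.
Elasticity = 3

Elasticity = (dY/dX) · (X/Y)

dY/dX = 66·X²
At X = 87: dY/dX = 499554, Y = 14487066

Elasticity = 499554 · (87 / 14487066) = 3

Interpretation: for a small percentage change in X, the percentage change in Y is approximately 3.00 times as large.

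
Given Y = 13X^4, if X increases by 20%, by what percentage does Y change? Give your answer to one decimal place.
107.4%

For Y = 13X^4:
If X → X(1 + 0.2)
Then Y → Y · (1 + 0.2)^4
     = Y · 2.0736

Percentage change = ((1 + 0.2)^4 − 1) × 100% ≈ 107.4%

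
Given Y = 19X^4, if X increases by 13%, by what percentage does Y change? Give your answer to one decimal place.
63.0%

For Y = 19X^4:
If X → X(1 + 0.13)
Then Y → Y · (1 + 0.13)^4
     ≈ Y · 1.6305

Percentage change = ((1 + 0.13)^4 − 1) × 100% ≈ 63.0%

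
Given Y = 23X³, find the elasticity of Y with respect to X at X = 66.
Elasticity = 3

Elasticity = (dY/dX) · (X/Y)

dY/dX = 69·X²
At X = 66: dY/dX = 300564, Y = 6612408

Elasticity = 300564 · (66 / 6612408) = 3

Interpretation: for a small percentage change in X, the percentage change in Y is approximately 3.00 times as large.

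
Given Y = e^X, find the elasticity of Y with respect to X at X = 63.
Elasticity = 63

Elasticity = (dY/dX) · (X/Y)

dY/dX = e^X
At X = 63: dY/dX = e^63, Y = e^63

Elasticity = (e^63) · (63 / (e^63)) = 63

Interpretation: for a small percentage change in X, the percentage change in Y is approximately 63.00 times as large.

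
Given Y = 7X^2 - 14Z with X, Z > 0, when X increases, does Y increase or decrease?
Y increases

Taking the partial derivative:
∂Y/∂X = 14X

∂Y/∂X = 14X > 0 (assuming positive values)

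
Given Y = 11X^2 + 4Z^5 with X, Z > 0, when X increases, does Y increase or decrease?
Y increases

Taking the partial derivative:
∂Y/∂X = 22X

∂Y/∂X = 22X > 0 (assuming positive values)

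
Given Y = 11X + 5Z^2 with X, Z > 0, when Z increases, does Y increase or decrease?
Y increases

Taking the partial derivative:
∂Y/∂Z = 10Z

∂Y/∂Z = 10Z > 0 (assuming positive values)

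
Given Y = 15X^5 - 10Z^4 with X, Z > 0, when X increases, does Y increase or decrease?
Y increases

Taking the partial derivative:
∂Y/∂X = 75X^4

∂Y/∂X = 75X^4 > 0 (assuming positive values)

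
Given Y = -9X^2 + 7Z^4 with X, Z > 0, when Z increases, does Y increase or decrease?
Y increases

Taking the partial derivative:
∂Y/∂Z = 28Z^3

∂Y/∂Z = 28Z^3 > 0 (assuming positive values)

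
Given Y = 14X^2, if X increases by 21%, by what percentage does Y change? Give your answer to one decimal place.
46.4%

For Y = 14X^2:
If X → X(1 + 0.21)
Then Y → Y · (1 + 0.21)^2
     = Y · 1.4641

Percentage change = ((1 + 0.21)^2 − 1) × 100% ≈ 46.4%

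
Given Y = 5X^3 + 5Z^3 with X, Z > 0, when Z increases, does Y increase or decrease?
Y increases

Taking the partial derivative:
∂Y/∂Z = 15Z^2

∂Y/∂Z = 15Z^2 > 0 (assuming positive values)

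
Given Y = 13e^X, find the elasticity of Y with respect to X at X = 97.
Elasticity = 97

Elasticity = (dY/dX) · (X/Y)

dY/dX = 13·e^X
At X = 97: dY/dX = 13·e^97, Y = 13·e^97

Elasticity = (13·e^97) · (97 / (13·e^97)) = 97

Interpretation: for a small percentage change in X, the percentage change in Y is approximately 97.00 times as large.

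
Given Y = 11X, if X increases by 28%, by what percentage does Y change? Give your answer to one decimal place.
28.0%

For Y = 11X:
If X → X(1 + 0.28)
Then Y → Y · (1 + 0.28)^1
     = Y · 1.2800

Percentage change = ((1 + 0.28)^1 − 1) × 100% = 28.0%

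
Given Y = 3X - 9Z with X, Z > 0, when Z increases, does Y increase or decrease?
Y decreases

Taking the partial derivative:
∂Y/∂Z = -9

∂Y/∂Z = -9 < 0 (assuming positive values)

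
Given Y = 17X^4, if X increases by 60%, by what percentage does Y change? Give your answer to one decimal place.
555.4%

For Y = 17X^4:
If X → X(1 + 0.6)
Then Y → Y · (1 + 0.6)^4
     = Y · 6.5536

Percentage change = ((1 + 0.6)^4 − 1) × 100% ≈ 555.4%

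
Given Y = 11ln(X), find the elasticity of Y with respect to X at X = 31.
Elasticity = 1/ln(31) ≈ 0.2912

Elasticity = (dY/dX) · (X/Y)

dY/dX = 11/X
At X = 31: dY/dX = 11/31, Y = 11·ln(31)

Elasticity = (11/31) · (31 / (11·ln(31))) = 1/ln(31) ≈ 0.2912

Interpretation: for a small percentage change in X, the percentage change in Y is approximately 0.29 times as large.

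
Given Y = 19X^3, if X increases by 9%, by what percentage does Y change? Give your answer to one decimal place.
29.5%

For Y = 19X^3:
If X → X(1 + 0.09)
Then Y → Y · (1 + 0.09)^3
     ≈ Y · 1.2950

Percentage change = ((1 + 0.09)^3 − 1) × 100% ≈ 29.5%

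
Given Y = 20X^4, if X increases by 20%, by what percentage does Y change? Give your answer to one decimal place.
107.4%

For Y = 20X^4:
If X → X(1 + 0.2)
Then Y → Y · (1 + 0.2)^4
     = Y · 2.0736

Percentage change = ((1 + 0.2)^4 − 1) × 100% ≈ 107.4%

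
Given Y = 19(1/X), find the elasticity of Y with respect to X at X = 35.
Elasticity = -1

Elasticity = (dY/dX) · (X/Y)

dY/dX = -19/X²
At X = 35: dY/dX = -19/1225, Y = 19/35

Elasticity = (-19/1225) · (35 / (19/35)) = -1

Interpretation: for a small percentage change in X, the percentage change in Y is approximately -1.00 times as large.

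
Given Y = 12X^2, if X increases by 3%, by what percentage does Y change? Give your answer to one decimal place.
6.1%

For Y = 12X^2:
If X → X(1 + 0.03)
Then Y → Y · (1 + 0.03)^2
     = Y · 1.0609

Percentage change = ((1 + 0.03)^2 − 1) × 100% ≈ 6.1%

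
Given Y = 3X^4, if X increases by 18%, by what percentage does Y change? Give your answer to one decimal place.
93.9%

For Y = 3X^4:
If X → X(1 + 0.18)
Then Y → Y · (1 + 0.18)^4
     ≈ Y · 1.9388

Percentage change = ((1 + 0.18)^4 − 1) × 100% ≈ 93.9%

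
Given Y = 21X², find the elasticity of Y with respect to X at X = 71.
Elasticity = 2

Elasticity = (dY/dX) · (X/Y)

dY/dX = 42·X
At X = 71: dY/dX = 2982, Y = 105861

Elasticity = 2982 · (71 / 105861) = 2

Interpretation: for a small percentage change in X, the percentage change in Y is approximately 2.00 times as large.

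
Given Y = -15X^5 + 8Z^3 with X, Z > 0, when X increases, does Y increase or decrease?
Y decreases

Taking the partial derivative:
∂Y/∂X = -75X^4

∂Y/∂X = -75X^4 < 0 (assuming positive values)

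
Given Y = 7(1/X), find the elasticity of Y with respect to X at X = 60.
Elasticity = -1

Elasticity = (dY/dX) · (X/Y)

dY/dX = -7/X²
At X = 60: dY/dX = -7/3600, Y = 7/60

Elasticity = (-7/3600) · (60 / (7/60)) = -1

Interpretation: for a small percentage change in X, the percentage change in Y is approximately -1.00 times as large.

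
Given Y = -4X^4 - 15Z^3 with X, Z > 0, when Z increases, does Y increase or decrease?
Y decreases

Taking the partial derivative:
∂Y/∂Z = -45Z^2

∂Y/∂Z = -45Z^2 < 0 (assuming positive values)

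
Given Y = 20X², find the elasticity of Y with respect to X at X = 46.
Elasticity = 2

Elasticity = (dY/dX) · (X/Y)

dY/dX = 40·X
At X = 46: dY/dX = 1840, Y = 42320

Elasticity = 1840 · (46 / 42320) = 2

Interpretation: for a small percentage change in X, the percentage change in Y is approximately 2.00 times as large.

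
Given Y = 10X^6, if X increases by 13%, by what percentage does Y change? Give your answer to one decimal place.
108.2%

For Y = 10X^6:
If X → X(1 + 0.13)
Then Y → Y · (1 + 0.13)^6
     ≈ Y · 2.0820

Percentage change = ((1 + 0.13)^6 − 1) × 100% ≈ 108.2%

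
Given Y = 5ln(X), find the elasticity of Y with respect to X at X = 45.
Elasticity = 1/ln(45) ≈ 0.2627

Elasticity = (dY/dX) · (X/Y)

dY/dX = 5/X
At X = 45: dY/dX = 1/9, Y = 5·ln(45)

Elasticity = (1/9) · (45 / (5·ln(45))) = 1/ln(45) ≈ 0.2627

Interpretation: for a small percentage change in X, the percentage change in Y is approximately 0.26 times as large.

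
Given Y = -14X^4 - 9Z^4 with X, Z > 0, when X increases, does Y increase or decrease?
Y decreases

Taking the partial derivative:
∂Y/∂X = -56X^3

∂Y/∂X = -56X^3 < 0 (assuming positive values)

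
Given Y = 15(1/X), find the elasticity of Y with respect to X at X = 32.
Elasticity = -1

Elasticity = (dY/dX) · (X/Y)

dY/dX = -15/X²
At X = 32: dY/dX = -15/1024, Y = 15/32

Elasticity = (-15/1024) · (32 / (15/32)) = -1

Interpretation: for a small percentage change in X, the percentage change in Y is approximately -1.00 times as large.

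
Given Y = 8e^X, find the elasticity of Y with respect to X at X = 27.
Elasticity = 27

Elasticity = (dY/dX) · (X/Y)

dY/dX = 8·e^X
At X = 27: dY/dX = 8·e^27, Y = 8·e^27

Elasticity = (8·e^27) · (27 / (8·e^27)) = 27

Interpretation: for a small percentage change in X, the percentage change in Y is approximately 27.00 times as large.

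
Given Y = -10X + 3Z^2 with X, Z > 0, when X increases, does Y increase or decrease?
Y decreases

Taking the partial derivative:
∂Y/∂X = -10

∂Y/∂X = -10 < 0 (assuming positive values)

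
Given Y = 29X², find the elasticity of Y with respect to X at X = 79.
Elasticity = 2

Elasticity = (dY/dX) · (X/Y)

dY/dX = 58·X
At X = 79: dY/dX = 4582, Y = 180989

Elasticity = 4582 · (79 / 180989) = 2

Interpretation: for a small percentage change in X, the percentage change in Y is approximately 2.00 times as large.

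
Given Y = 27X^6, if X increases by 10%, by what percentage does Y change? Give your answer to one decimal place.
77.2%

For Y = 27X^6:
If X → X(1 + 0.1)
Then Y → Y · (1 + 0.1)^6
     ≈ Y · 1.7716

Percentage change = ((1 + 0.1)^6 − 1) × 100% ≈ 77.2%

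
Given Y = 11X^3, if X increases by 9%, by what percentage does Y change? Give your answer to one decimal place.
29.5%

For Y = 11X^3:
If X → X(1 + 0.09)
Then Y → Y · (1 + 0.09)^3
     ≈ Y · 1.2950

Percentage change = ((1 + 0.09)^3 − 1) × 100% ≈ 29.5%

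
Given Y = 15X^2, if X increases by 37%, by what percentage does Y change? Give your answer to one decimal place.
87.7%

For Y = 15X^2:
If X → X(1 + 0.37)
Then Y → Y · (1 + 0.37)^2
     = Y · 1.8769

Percentage change = ((1 + 0.37)^2 − 1) × 100% ≈ 87.7%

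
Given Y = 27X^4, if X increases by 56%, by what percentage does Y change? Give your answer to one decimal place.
492.2%

For Y = 27X^4:
If X → X(1 + 0.56)
Then Y → Y · (1 + 0.56)^4
     ≈ Y · 5.9224

Percentage change = ((1 + 0.56)^4 − 1) × 100% ≈ 492.2%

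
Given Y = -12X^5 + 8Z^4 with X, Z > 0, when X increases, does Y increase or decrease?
Y decreases

Taking the partial derivative:
∂Y/∂X = -60X^4

∂Y/∂X = -60X^4 < 0 (assuming positive values)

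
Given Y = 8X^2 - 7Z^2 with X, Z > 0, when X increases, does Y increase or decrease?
Y increases

Taking the partial derivative:
∂Y/∂X = 16X

∂Y/∂X = 16X > 0 (assuming positive values)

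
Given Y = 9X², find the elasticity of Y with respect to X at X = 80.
Elasticity = 2

Elasticity = (dY/dX) · (X/Y)

dY/dX = 18·X
At X = 80: dY/dX = 1440, Y = 57600

Elasticity = 1440 · (80 / 57600) = 2

Interpretation: for a small percentage change in X, the percentage change in Y is approximately 2.00 times as large.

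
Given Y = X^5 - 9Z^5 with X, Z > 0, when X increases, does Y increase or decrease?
Y increases

Taking the partial derivative:
∂Y/∂X = 5X^4

∂Y/∂X = 5X^4 > 0 (assuming positive values)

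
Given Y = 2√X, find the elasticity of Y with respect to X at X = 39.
Elasticity = 1/2

Elasticity = (dY/dX) · (X/Y)

dY/dX = 1/√X
At X = 39: dY/dX = √39/39, Y = 2·√39

Elasticity = (√39/39) · (39 / (2·√39)) = 1/2

Interpretation: for a small percentage change in X, the percentage change in Y is approximately 0.50 times as large.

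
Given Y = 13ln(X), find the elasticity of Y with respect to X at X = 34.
Elasticity = 1/ln(34) ≈ 0.2836

Elasticity = (dY/dX) · (X/Y)

dY/dX = 13/X
At X = 34: dY/dX = 13/34, Y = 13·ln(34)

Elasticity = (13/34) · (34 / (13·ln(34))) = 1/ln(34) ≈ 0.2836

Interpretation: for a small percentage change in X, the percentage change in Y is approximately 0.28 times as large.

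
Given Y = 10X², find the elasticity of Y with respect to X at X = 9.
Elasticity = 2

Elasticity = (dY/dX) · (X/Y)

dY/dX = 20·X
At X = 9: dY/dX = 180, Y = 810

Elasticity = 180 · (9 / 810) = 2

Interpretation: for a small percentage change in X, the percentage change in Y is approximately 2.00 times as large.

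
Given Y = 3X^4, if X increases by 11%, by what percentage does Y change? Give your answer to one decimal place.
51.8%

For Y = 3X^4:
If X → X(1 + 0.11)
Then Y → Y · (1 + 0.11)^4
     ≈ Y · 1.5181

Percentage change = ((1 + 0.11)^4 − 1) × 100% ≈ 51.8%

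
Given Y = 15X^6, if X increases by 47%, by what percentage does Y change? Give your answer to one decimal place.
909.0%

For Y = 15X^6:
If X → X(1 + 0.47)
Then Y → Y · (1 + 0.47)^6
     ≈ Y · 10.0903

Percentage change = ((1 + 0.47)^6 − 1) × 100% ≈ 909.0%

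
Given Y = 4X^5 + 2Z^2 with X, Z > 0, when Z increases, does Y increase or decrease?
Y increases

Taking the partial derivative:
∂Y/∂Z = 4Z

∂Y/∂Z = 4Z > 0 (assuming positive values)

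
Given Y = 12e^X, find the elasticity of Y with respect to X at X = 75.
Elasticity = 75

Elasticity = (dY/dX) · (X/Y)

dY/dX = 12·e^X
At X = 75: dY/dX = 12·e^75, Y = 12·e^75

Elasticity = (12·e^75) · (75 / (12·e^75)) = 75

Interpretation: for a small percentage change in X, the percentage change in Y is approximately 75.00 times as large.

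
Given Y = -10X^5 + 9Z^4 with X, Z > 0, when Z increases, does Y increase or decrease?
Y increases

Taking the partial derivative:
∂Y/∂Z = 36Z^3

∂Y/∂Z = 36Z^3 > 0 (assuming positive values)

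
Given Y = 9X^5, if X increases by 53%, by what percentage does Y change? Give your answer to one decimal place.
738.4%

For Y = 9X^5:
If X → X(1 + 0.53)
Then Y → Y · (1 + 0.53)^5
     ≈ Y · 8.3841

Percentage change = ((1 + 0.53)^5 − 1) × 100% ≈ 738.4%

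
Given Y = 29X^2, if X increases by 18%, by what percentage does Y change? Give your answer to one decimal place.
39.2%

For Y = 29X^2:
If X → X(1 + 0.18)
Then Y → Y · (1 + 0.18)^2
     = Y · 1.3924

Percentage change = ((1 + 0.18)^2 − 1) × 100% ≈ 39.2%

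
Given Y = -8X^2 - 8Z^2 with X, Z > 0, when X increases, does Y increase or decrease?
Y decreases

Taking the partial derivative:
∂Y/∂X = -16X

∂Y/∂X = -16X < 0 (assuming positive values)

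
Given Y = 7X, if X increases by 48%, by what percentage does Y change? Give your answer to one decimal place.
48.0%

For Y = 7X:
If X → X(1 + 0.48)
Then Y → Y · (1 + 0.48)^1
     = Y · 1.4800

Percentage change = ((1 + 0.48)^1 − 1) × 100% = 48.0%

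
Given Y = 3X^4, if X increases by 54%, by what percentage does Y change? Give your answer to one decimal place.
462.4%

For Y = 3X^4:
If X → X(1 + 0.54)
Then Y → Y · (1 + 0.54)^4
     ≈ Y · 5.6245

Percentage change = ((1 + 0.54)^4 − 1) × 100% ≈ 462.4%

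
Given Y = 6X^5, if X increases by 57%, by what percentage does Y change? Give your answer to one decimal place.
853.9%

For Y = 6X^5:
If X → X(1 + 0.57)
Then Y → Y · (1 + 0.57)^5
     ≈ Y · 9.5389

Percentage change = ((1 + 0.57)^5 − 1) × 100% ≈ 853.9%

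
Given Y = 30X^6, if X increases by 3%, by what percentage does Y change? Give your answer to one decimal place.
19.4%

For Y = 30X^6:
If X → X(1 + 0.03)
Then Y → Y · (1 + 0.03)^6
     ≈ Y · 1.1941

Percentage change = ((1 + 0.03)^6 − 1) × 100% ≈ 19.4%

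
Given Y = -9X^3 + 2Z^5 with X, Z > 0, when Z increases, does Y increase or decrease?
Y increases

Taking the partial derivative:
∂Y/∂Z = 10Z^4

∂Y/∂Z = 10Z^4 > 0 (assuming positive values)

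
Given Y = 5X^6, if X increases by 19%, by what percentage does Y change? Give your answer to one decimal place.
184.0%

For Y = 5X^6:
If X → X(1 + 0.19)
Then Y → Y · (1 + 0.19)^6
     ≈ Y · 2.8398

Percentage change = ((1 + 0.19)^6 − 1) × 100% ≈ 184.0%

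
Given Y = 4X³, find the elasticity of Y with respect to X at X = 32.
Elasticity = 3

Elasticity = (dY/dX) · (X/Y)

dY/dX = 12·X²
At X = 32: dY/dX = 12288, Y = 131072

Elasticity = 12288 · (32 / 131072) = 3

Interpretation: for a small percentage change in X, the percentage change in Y is approximately 3.00 times as large.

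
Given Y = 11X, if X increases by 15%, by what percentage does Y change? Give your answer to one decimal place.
15.0%

For Y = 11X:
If X → X(1 + 0.15)
Then Y → Y · (1 + 0.15)^1
     = Y · 1.1500

Percentage change = ((1 + 0.15)^1 − 1) × 100% = 15.0%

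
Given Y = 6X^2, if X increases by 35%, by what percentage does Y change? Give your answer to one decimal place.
82.3%

For Y = 6X^2:
If X → X(1 + 0.35)
Then Y → Y · (1 + 0.35)^2
     = Y · 1.8225

Percentage change = ((1 + 0.35)^2 − 1) × 100% ≈ 82.3%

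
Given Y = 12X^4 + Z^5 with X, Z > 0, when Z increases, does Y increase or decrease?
Y increases

Taking the partial derivative:
∂Y/∂Z = 5Z^4

∂Y/∂Z = 5Z^4 > 0 (assuming positive values)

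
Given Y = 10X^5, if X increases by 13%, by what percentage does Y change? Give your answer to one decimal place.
84.2%

For Y = 10X^5:
If X → X(1 + 0.13)
Then Y → Y · (1 + 0.13)^5
     ≈ Y · 1.8424

Percentage change = ((1 + 0.13)^5 − 1) × 100% ≈ 84.2%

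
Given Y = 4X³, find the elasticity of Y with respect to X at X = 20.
Elasticity = 3

Elasticity = (dY/dX) · (X/Y)

dY/dX = 12·X²
At X = 20: dY/dX = 4800, Y = 32000

Elasticity = 4800 · (20 / 32000) = 3

Interpretation: for a small percentage change in X, the percentage change in Y is approximately 3.00 times as large.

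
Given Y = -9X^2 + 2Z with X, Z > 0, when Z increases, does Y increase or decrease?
Y increases

Taking the partial derivative:
∂Y/∂Z = 2

∂Y/∂Z = 2 > 0 (assuming positive values)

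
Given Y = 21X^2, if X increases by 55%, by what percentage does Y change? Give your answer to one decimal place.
140.3%

For Y = 21X^2:
If X → X(1 + 0.55)
Then Y → Y · (1 + 0.55)^2
     = Y · 2.4025

Percentage change = ((1 + 0.55)^2 − 1) × 100% ≈ 140.3%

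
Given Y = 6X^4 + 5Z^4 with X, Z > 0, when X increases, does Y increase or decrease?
Y increases

Taking the partial derivative:
∂Y/∂X = 24X^3

∂Y/∂X = 24X^3 > 0 (assuming positive values)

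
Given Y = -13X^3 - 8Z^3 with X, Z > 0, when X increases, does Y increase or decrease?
Y decreases

Taking the partial derivative:
∂Y/∂X = -39X^2

∂Y/∂X = -39X^2 < 0 (assuming positive values)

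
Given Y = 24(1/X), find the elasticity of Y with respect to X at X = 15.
Elasticity = -1

Elasticity = (dY/dX) · (X/Y)

dY/dX = -24/X²
At X = 15: dY/dX = -8/75, Y = 8/5

Elasticity = (-8/75) · (15 / (8/5)) = -1

Interpretation: for a small percentage change in X, the percentage change in Y is approximately -1.00 times as large.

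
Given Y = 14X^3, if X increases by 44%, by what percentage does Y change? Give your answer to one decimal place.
198.6%

For Y = 14X^3:
If X → X(1 + 0.44)
Then Y → Y · (1 + 0.44)^3
     ≈ Y · 2.9860

Percentage change = ((1 + 0.44)^3 − 1) × 100% ≈ 198.6%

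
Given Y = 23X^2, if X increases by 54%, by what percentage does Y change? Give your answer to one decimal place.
137.2%

For Y = 23X^2:
If X → X(1 + 0.54)
Then Y → Y · (1 + 0.54)^2
     = Y · 2.3716

Percentage change = ((1 + 0.54)^2 − 1) × 100% ≈ 137.2%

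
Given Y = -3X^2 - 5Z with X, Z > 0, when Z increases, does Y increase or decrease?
Y decreases

Taking the partial derivative:
∂Y/∂Z = -5

∂Y/∂Z = -5 < 0 (assuming positive values)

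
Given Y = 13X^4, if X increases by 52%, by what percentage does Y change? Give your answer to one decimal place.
433.8%

For Y = 13X^4:
If X → X(1 + 0.52)
Then Y → Y · (1 + 0.52)^4
     ≈ Y · 5.3379

Percentage change = ((1 + 0.52)^4 − 1) × 100% ≈ 433.8%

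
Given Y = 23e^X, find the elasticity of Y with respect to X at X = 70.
Elasticity = 70

Elasticity = (dY/dX) · (X/Y)

dY/dX = 23·e^X
At X = 70: dY/dX = 23·e^70, Y = 23·e^70

Elasticity = (23·e^70) · (70 / (23·e^70)) = 70

Interpretation: for a small percentage change in X, the percentage change in Y is approximately 70.00 times as large.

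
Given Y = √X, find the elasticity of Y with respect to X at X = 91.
Elasticity = 1/2

Elasticity = (dY/dX) · (X/Y)

dY/dX = 1/(2·√X)
At X = 91: dY/dX = √91/182, Y = √91

Elasticity = (√91/182) · (91 / (√91)) = 1/2

Interpretation: for a small percentage change in X, the percentage change in Y is approximately 0.50 times as large.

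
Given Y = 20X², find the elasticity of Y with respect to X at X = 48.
Elasticity = 2

Elasticity = (dY/dX) · (X/Y)

dY/dX = 40·X
At X = 48: dY/dX = 1920, Y = 46080

Elasticity = 1920 · (48 / 46080) = 2

Interpretation: for a small percentage change in X, the percentage change in Y is approximately 2.00 times as large.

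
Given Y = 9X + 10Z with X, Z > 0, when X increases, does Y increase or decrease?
Y increases

Taking the partial derivative:
∂Y/∂X = 9

∂Y/∂X = 9 > 0 (assuming positive values)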